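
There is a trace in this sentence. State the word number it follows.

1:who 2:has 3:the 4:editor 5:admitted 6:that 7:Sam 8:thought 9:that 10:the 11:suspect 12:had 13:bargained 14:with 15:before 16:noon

The displaced element is "who" (word 1).
It is linked across 2 clause boundaries (that → that).
It functions as the object of the preposition "with" of "bargained", so the gap sits immediately after word 14 ("with").
Base order: The editor has admitted that Sam thought that the suspect had bargained with who before noon.

14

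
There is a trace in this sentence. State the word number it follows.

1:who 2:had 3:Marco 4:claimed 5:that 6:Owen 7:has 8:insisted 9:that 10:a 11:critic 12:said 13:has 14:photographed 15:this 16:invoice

12

The displaced element is "who" (word 1).
It is linked across 3 clause boundaries (that → that → Ø).
It functions as the subject of "photographed", so the gap sits immediately after word 12 ("said").
Base order: Marco had claimed that Owen has insisted that a critic said that who has photographed this invoice.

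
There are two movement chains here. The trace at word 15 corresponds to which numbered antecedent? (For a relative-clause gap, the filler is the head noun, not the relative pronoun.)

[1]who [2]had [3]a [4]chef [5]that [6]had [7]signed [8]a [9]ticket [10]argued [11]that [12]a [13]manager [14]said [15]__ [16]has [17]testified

1

The marked gap is the subject of "testified".
Its filler is the fronted wh-phrase "who", at word 1.
(The other dependency links word 4 to a gap after word 5.)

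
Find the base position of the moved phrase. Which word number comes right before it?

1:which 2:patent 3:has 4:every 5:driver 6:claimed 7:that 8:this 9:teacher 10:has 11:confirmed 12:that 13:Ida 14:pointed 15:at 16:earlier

15

The displaced element is "which patent" (word 2).
It is linked across 2 clause boundaries (that → that).
It functions as the object of the preposition "at" of "pointed", so the gap sits immediately after word 15 ("at").
Base order: Every driver has claimed that this teacher has confirmed that Ida pointed at which patent earlier.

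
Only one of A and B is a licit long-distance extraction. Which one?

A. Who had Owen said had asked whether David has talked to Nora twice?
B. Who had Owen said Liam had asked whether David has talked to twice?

In B, the wh-phrase is extracted from inside a wh-island (introduced by "whether"), which blocks movement.
In A, the extraction path crosses only that-complement boundaries, which are transparent.
So A is grammatical.

A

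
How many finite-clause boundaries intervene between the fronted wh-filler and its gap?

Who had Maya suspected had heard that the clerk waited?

"who" is extracted from the subject of "heard".
Boundaries crossed, outermost first: [Ø] — 1 in total.

1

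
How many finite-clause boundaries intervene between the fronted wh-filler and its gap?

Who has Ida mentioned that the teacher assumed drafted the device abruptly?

"who" is extracted from the subject of "drafted".
Boundaries crossed, outermost first: [that], [Ø] — 2 in total.

2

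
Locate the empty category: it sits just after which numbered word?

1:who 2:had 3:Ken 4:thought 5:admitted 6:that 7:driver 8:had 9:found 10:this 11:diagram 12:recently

4

The displaced element is "who" (word 1).
It is linked across 1 clause boundary (Ø).
It functions as the subject of "admitted", so the gap sits immediately after word 4 ("thought").
Base order: Ken had thought that who admitted that driver had found this diagram recently.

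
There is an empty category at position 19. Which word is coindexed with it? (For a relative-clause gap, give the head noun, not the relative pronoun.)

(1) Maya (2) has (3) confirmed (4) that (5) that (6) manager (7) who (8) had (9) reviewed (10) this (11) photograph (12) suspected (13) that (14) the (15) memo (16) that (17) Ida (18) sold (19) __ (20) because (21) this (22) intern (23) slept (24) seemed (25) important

The gap at 19 is the object of "sold", inside a relative clause.
The relative pronoun is "that" (word 16); it is bound by the head noun immediately before it.
Its filler is the head noun "memo", at word 15.

15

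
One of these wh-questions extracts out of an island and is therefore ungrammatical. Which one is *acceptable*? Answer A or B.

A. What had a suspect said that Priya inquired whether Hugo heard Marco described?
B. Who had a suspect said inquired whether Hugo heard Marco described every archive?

B

In A, the wh-phrase is extracted from inside a wh-island (introduced by "whether"), which blocks movement.
In B, the extraction path crosses only that-complement boundaries, which are transparent.
So B is grammatical.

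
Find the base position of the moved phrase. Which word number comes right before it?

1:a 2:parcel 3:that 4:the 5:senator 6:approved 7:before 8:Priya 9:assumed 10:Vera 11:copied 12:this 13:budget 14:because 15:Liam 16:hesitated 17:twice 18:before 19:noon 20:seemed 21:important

6

The displaced element is "a parcel" (word 2).
It functions as the direct object of "approved", so the gap sits immediately after word 6 ("approved").
Base order: The senator approved a parcel before Priya assumed Vera copied this budget because Liam hesitated twice before noon.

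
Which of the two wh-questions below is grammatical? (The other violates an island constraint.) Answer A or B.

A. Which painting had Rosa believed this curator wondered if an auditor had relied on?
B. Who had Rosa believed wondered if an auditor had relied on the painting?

In A, the wh-phrase is extracted from inside a wh-island (introduced by "if"), which blocks movement.
In B, the extraction path crosses only that-complement boundaries, which are transparent.
So B is grammatical.

B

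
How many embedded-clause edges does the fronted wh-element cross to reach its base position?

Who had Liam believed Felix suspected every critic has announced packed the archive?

3

"who" is extracted from the subject of "packed".
Boundaries crossed, outermost first: [Ø], [Ø], [Ø] — 3 in total.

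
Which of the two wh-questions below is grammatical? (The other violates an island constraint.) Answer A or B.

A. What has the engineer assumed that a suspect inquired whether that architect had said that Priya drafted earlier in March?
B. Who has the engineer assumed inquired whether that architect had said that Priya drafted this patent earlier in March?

In A, the wh-phrase is extracted from inside a wh-island (introduced by "whether"), which blocks movement.
In B, the extraction path crosses only that-complement boundaries, which are transparent.
So B is grammatical.

B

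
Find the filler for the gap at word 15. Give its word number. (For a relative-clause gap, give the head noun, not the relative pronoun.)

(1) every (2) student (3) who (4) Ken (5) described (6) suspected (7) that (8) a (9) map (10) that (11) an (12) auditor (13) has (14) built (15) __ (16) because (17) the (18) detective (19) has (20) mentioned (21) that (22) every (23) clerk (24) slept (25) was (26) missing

9

The gap at 15 is the object of "built", inside a relative clause.
The relative pronoun is "that" (word 10); it is bound by the head noun immediately before it.
Its filler is the head noun "map", at word 9.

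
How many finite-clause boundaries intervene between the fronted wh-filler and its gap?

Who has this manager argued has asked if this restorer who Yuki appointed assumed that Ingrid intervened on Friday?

"who" is extracted from the subject of "asked".
Boundaries crossed, outermost first: [Ø] — 1 in total.

1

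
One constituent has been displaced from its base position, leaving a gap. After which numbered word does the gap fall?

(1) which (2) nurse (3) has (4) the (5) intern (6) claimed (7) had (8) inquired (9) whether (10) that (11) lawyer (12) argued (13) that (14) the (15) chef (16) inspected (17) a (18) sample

The displaced element is "which nurse" (word 2).
It is linked across 1 clause boundary (Ø).
It functions as the subject of "inquired", so the gap sits immediately after word 6 ("claimed").
Base order: The intern has claimed that which nurse had inquired whether that lawyer argued that the chef inspected a sample.

6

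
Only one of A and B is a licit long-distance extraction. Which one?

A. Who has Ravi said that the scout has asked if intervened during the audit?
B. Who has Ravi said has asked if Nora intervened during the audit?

B

In A, the wh-phrase is extracted from inside a wh-island (introduced by "if"), which blocks movement.
In B, the extraction path crosses only that-complement boundaries, which are transparent.
So B is grammatical.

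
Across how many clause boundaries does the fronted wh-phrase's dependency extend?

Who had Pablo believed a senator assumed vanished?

"who" is extracted from the subject of "vanished".
Boundaries crossed, outermost first: [Ø], [Ø] — 2 in total.

2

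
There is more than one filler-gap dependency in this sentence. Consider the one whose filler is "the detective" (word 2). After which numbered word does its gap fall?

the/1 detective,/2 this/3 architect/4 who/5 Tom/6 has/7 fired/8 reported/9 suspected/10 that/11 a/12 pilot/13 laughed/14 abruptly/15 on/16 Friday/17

The displaced element is "the detective" (word 2).
It is linked across 1 clause boundary (Ø).
It functions as the subject of "suspected", so the gap sits immediately after word 9 ("reported").
Base order: This architect who Tom has fired reported that the detective suspected that a pilot laughed abruptly on Friday.

9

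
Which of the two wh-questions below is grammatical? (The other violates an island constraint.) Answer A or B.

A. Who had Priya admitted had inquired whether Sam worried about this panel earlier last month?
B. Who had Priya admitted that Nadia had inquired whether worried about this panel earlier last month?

A

In B, the wh-phrase is extracted from inside a wh-island (introduced by "whether"), which blocks movement.
In A, the extraction path crosses only that-complement boundaries, which are transparent.
So A is grammatical.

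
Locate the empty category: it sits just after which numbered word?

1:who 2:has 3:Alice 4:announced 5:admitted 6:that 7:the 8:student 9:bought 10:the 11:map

The displaced element is "who" (word 1).
It is linked across 1 clause boundary (Ø).
It functions as the subject of "admitted", so the gap sits immediately after word 4 ("announced").
Base order: Alice has announced who admitted that the student bought the map.

4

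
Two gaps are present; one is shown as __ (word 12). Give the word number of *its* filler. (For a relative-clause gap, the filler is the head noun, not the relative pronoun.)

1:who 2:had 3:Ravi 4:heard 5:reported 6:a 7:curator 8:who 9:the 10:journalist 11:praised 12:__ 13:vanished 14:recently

7

The marked gap is inside the relative clause, the direct object of "praised".
Its filler is the head noun "curator" (via "who"), at word 7.
(The other dependency links word 1 to a gap after word 4.)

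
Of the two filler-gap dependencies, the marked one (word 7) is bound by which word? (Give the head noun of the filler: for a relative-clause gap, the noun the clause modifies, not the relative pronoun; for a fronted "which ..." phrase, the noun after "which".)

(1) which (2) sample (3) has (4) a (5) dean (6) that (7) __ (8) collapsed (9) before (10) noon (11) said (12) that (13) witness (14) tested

5

The marked gap is inside the relative clause, the subject of "collapsed".
Its filler is the head noun "dean" (via "that"), at word 5.
(The other dependency links word 2 to a gap after word 14.)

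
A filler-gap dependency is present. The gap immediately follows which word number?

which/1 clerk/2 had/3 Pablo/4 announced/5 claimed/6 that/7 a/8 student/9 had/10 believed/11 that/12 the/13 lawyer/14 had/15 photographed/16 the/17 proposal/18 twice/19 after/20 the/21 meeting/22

The displaced element is "which clerk" (word 2).
It is linked across 1 clause boundary (Ø).
It functions as the subject of "claimed", so the gap sits immediately after word 5 ("announced").
Base order: Pablo had announced that which clerk claimed that a student had believed that the lawyer had photographed the proposal twice after the meeting.

5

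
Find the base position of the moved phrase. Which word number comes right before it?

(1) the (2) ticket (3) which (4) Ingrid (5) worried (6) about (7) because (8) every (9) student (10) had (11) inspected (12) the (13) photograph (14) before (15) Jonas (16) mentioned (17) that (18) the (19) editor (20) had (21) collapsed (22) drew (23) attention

The displaced element is "the ticket" (word 2).
It functions as the object of the preposition "about" of "worried", so the gap sits immediately after word 6 ("about").
Base order: Ingrid worried about the ticket because every student had inspected the photograph before Jonas mentioned that the editor had collapsed.

6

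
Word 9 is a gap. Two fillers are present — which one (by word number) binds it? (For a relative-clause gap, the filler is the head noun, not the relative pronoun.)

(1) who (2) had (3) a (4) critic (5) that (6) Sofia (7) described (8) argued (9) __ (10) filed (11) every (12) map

1

The marked gap is the subject of "filed".
Its filler is the fronted wh-phrase "who", at word 1.
(The other dependency links word 4 to a gap after word 7.)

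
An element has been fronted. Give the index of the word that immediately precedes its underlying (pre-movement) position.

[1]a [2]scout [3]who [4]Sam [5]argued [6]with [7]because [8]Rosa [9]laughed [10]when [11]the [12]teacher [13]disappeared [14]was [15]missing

The displaced element is "a scout" (word 2).
It functions as the object of the preposition "with" of "argued", so the gap sits immediately after word 6 ("with").
Base order: Sam argued with a scout because Rosa laughed when the teacher disappeared.

6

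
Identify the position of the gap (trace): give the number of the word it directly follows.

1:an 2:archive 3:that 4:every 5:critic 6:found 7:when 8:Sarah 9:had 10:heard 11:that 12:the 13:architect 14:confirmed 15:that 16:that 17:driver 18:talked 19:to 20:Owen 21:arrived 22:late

6

The displaced element is "an archive" (word 2).
It functions as the direct object of "found", so the gap sits immediately after word 6 ("found").
Base order: Every critic found an archive when Sarah had heard that the architect confirmed that that driver talked to Owen.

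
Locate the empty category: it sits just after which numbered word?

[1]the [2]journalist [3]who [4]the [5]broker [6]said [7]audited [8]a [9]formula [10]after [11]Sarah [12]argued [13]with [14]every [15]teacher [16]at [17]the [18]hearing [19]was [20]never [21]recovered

6

The displaced element is "the journalist" (word 2).
It is linked across 1 clause boundary (Ø).
It functions as the subject of "audited", so the gap sits immediately after word 6 ("said").
Base order: The broker said that the journalist audited a formula after Sarah argued with every teacher at the hearing.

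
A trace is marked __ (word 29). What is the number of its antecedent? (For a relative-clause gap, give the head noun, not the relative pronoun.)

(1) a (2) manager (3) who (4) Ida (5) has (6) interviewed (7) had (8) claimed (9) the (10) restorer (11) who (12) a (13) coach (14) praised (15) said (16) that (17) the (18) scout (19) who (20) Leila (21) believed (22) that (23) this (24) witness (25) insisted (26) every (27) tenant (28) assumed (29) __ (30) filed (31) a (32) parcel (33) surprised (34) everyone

18

The gap at 29 is the subject of "filed", inside a relative clause.
The relative pronoun is "who" (word 19); it is bound by the head noun immediately before it.
Its filler is the head noun "scout", at word 18.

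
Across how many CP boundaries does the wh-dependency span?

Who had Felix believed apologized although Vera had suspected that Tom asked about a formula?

1

"who" is extracted from the subject of "apologized".
Boundaries crossed, outermost first: [Ø] — 1 in total.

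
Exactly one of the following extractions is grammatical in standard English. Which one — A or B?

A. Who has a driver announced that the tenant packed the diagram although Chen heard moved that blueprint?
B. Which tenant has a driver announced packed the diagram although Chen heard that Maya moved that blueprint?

In A, the wh-phrase is extracted from inside an adjunct island (introduced by "although"), which blocks movement.
In B, the extraction path crosses only that-complement boundaries, which are transparent.
So B is grammatical.

B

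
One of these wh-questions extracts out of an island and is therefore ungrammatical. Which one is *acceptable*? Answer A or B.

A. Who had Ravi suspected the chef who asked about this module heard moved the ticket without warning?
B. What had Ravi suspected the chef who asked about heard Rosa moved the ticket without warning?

A

In B, the wh-phrase is extracted from inside a complex-NP island (relative clause) (introduced by "who"), which blocks movement.
In A, the extraction path crosses only that-complement boundaries, which are transparent.
So A is grammatical.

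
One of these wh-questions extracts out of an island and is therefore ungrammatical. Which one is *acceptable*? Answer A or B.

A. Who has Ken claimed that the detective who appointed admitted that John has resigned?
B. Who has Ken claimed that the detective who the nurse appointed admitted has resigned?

In A, the wh-phrase is extracted from inside a complex-NP island (relative clause) (introduced by "who"), which blocks movement.
In B, the extraction path crosses only that-complement boundaries, which are transparent.
So B is grammatical.

B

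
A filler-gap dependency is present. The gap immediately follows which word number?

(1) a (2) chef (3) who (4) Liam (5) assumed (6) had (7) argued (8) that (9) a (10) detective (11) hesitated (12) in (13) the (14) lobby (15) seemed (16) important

The displaced element is "a chef" (word 2).
It is linked across 1 clause boundary (Ø).
It functions as the subject of "argued", so the gap sits immediately after word 5 ("assumed").
Base order: Liam assumed that a chef had argued that a detective hesitated in the lobby.

5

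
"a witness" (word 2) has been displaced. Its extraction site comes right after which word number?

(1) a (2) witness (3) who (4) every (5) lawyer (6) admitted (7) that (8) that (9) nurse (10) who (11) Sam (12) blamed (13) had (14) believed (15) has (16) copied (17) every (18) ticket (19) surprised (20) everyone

The displaced element is "a witness" (word 2).
It is linked across 2 clause boundaries (that → Ø).
It functions as the subject of "copied", so the gap sits immediately after word 14 ("believed").
Base order: Every lawyer admitted that that nurse who Sam blamed had believed that a witness has copied every ticket.

14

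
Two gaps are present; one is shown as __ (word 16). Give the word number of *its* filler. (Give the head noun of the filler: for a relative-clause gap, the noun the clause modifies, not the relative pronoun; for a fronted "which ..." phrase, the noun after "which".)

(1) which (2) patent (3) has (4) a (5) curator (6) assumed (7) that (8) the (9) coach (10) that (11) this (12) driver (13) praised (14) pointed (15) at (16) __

The marked gap is the object of the preposition "at" of "pointed".
Its filler is the fronted wh-phrase "which patent", at word 2.
(The other dependency links word 9 to a gap after word 13.)

2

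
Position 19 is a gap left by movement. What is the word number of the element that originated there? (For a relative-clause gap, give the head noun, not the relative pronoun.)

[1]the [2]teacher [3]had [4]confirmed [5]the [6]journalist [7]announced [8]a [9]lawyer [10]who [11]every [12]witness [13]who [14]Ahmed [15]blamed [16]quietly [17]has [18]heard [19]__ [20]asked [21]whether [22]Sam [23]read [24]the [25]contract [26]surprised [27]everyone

The gap at 19 is the subject of "asked", inside a relative clause.
The relative pronoun is "who" (word 10); it is bound by the head noun immediately before it.
Its filler is the head noun "lawyer", at word 9.

9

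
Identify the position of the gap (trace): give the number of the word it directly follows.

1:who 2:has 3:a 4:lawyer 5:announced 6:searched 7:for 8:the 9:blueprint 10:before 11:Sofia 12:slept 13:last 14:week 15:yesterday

The displaced element is "who" (word 1).
It is linked across 1 clause boundary (Ø).
It functions as the subject of "searched", so the gap sits immediately after word 5 ("announced").
Base order: A lawyer has announced that who searched for the blueprint before Sofia slept last week yesterday.

5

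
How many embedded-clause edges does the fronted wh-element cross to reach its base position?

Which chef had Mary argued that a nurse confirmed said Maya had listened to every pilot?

2

"which chef" is extracted from the subject of "said".
Boundaries crossed, outermost first: [that], [Ø] — 2 in total.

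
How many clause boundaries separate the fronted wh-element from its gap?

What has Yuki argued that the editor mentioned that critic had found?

2

"what" is extracted from the object of "found".
Boundaries crossed, outermost first: [that], [Ø] — 2 in total.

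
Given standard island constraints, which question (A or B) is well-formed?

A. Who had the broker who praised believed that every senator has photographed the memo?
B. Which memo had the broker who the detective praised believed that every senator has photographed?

In A, the wh-phrase is extracted from inside a complex-NP island (relative clause) (introduced by "who"), which blocks movement.
In B, the extraction path crosses only that-complement boundaries, which are transparent.
So B is grammatical.

B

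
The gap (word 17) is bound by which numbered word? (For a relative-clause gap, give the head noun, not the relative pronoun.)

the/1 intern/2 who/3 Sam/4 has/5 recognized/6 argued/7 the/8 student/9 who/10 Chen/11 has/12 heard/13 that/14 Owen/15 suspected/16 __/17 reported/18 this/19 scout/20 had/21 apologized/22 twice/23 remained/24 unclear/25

9

The gap at 17 is the subject of "reported", inside a relative clause.
The relative pronoun is "who" (word 10); it is bound by the head noun immediately before it.
Its filler is the head noun "student", at word 9.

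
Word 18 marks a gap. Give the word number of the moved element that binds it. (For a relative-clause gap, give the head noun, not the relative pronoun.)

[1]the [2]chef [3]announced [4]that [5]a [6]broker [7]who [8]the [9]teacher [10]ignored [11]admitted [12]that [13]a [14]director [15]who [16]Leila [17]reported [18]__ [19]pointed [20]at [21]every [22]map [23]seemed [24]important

The gap at 18 is the subject of "pointed", inside a relative clause.
The relative pronoun is "who" (word 15); it is bound by the head noun immediately before it.
Its filler is the head noun "director", at word 14.

14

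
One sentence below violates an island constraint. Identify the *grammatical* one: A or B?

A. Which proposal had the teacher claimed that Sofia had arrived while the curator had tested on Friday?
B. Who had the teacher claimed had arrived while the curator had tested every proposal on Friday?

B

In A, the wh-phrase is extracted from inside an adjunct island (introduced by "while"), which blocks movement.
In B, the extraction path crosses only that-complement boundaries, which are transparent.
So B is grammatical.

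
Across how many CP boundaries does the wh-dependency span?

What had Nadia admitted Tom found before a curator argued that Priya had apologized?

1

"what" is extracted from the object of "found".
Boundaries crossed, outermost first: [Ø] — 1 in total.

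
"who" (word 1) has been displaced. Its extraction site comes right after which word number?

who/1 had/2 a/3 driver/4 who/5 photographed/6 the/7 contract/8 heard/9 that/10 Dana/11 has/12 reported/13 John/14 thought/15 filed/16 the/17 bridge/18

The displaced element is "who" (word 1).
It is linked across 3 clause boundaries (that → Ø → Ø).
It functions as the subject of "filed", so the gap sits immediately after word 15 ("thought").
Base order: A driver who photographed the contract had heard that Dana has reported John thought that who filed the bridge.

15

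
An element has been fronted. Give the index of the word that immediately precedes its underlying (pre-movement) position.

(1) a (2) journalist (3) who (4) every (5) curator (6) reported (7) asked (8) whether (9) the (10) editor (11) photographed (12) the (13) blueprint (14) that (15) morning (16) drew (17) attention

6

The displaced element is "a journalist" (word 2).
It is linked across 1 clause boundary (Ø).
It functions as the subject of "asked", so the gap sits immediately after word 6 ("reported").
Base order: Every curator reported a journalist asked whether the editor photographed the blueprint that morning.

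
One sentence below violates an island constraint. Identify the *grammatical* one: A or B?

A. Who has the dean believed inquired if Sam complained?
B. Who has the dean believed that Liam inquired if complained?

A

In B, the wh-phrase is extracted from inside a wh-island (introduced by "if"), which blocks movement.
In A, the extraction path crosses only that-complement boundaries, which are transparent.
So A is grammatical.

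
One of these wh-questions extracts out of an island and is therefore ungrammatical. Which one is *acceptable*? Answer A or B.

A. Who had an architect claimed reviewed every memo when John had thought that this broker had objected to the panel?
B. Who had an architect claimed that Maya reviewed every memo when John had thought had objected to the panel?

In B, the wh-phrase is extracted from inside an adjunct island (introduced by "when"), which blocks movement.
In A, the extraction path crosses only that-complement boundaries, which are transparent.
So A is grammatical.

A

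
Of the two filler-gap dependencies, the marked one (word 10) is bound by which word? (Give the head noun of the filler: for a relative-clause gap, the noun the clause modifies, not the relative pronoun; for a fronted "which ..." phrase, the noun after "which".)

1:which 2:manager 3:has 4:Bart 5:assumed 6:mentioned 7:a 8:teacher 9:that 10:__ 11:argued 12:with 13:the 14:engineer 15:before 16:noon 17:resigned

The marked gap is inside the relative clause, the subject of "argued".
Its filler is the head noun "teacher" (via "that"), at word 8.
(The other dependency links word 2 to a gap after word 5.)

8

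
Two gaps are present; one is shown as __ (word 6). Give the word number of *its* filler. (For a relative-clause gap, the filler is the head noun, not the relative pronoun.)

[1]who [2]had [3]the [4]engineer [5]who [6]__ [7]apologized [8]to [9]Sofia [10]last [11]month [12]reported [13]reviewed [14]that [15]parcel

The marked gap is inside the relative clause, the subject of "apologized".
Its filler is the head noun "engineer" (via "who"), at word 4.
(The other dependency links word 1 to a gap after word 12.)

4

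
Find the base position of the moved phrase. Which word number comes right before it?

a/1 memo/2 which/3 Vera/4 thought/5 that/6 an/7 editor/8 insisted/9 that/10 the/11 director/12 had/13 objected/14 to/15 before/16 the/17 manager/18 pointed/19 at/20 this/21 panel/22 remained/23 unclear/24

The displaced element is "a memo" (word 2).
It is linked across 2 clause boundaries (that → that).
It functions as the object of the preposition "to" of "objected", so the gap sits immediately after word 15 ("to").
Base order: Vera thought that an editor insisted that the director had objected to a memo before the manager pointed at this panel.

15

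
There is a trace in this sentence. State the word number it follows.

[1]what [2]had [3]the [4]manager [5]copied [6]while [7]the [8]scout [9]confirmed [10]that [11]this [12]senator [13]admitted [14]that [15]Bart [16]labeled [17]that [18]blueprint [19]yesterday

The displaced element is "what" (word 1).
It functions as the direct object of "copied", so the gap sits immediately after word 5 ("copied").
Base order: The manager had copied what while the scout confirmed that this senator admitted that Bart labeled that blueprint yesterday.

5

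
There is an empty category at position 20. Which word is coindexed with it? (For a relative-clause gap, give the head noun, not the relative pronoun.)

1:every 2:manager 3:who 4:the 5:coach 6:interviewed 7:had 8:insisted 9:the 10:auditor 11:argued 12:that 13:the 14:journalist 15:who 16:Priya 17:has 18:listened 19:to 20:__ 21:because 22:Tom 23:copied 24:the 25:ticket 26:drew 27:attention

14

The gap at 20 is the prepositional object of "listened", inside a relative clause.
The relative pronoun is "who" (word 15); it is bound by the head noun immediately before it.
Its filler is the head noun "journalist", at word 14.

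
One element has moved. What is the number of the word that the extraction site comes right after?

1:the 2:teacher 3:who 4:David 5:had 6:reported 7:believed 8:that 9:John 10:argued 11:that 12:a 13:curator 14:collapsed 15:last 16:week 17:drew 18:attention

The displaced element is "the teacher" (word 2).
It is linked across 1 clause boundary (Ø).
It functions as the subject of "believed", so the gap sits immediately after word 6 ("reported").
Base order: David had reported that the teacher believed that John argued that a curator collapsed last week.

6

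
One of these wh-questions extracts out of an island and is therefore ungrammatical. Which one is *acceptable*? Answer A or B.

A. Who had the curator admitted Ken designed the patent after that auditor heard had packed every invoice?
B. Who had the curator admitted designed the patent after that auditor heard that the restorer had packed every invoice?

In A, the wh-phrase is extracted from inside an adjunct island (introduced by "after"), which blocks movement.
In B, the extraction path crosses only that-complement boundaries, which are transparent.
So B is grammatical.

B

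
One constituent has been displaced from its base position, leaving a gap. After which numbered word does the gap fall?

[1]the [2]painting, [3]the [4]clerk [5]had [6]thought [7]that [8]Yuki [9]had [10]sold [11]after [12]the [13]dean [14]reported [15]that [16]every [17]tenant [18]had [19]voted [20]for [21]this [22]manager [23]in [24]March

10

The displaced element is "the painting" (word 2).
It is linked across 1 clause boundary (that).
It functions as the direct object of "sold", so the gap sits immediately after word 10 ("sold").
Base order: The clerk had thought that Yuki had sold the painting after the dean reported that every tenant had voted for this manager in March.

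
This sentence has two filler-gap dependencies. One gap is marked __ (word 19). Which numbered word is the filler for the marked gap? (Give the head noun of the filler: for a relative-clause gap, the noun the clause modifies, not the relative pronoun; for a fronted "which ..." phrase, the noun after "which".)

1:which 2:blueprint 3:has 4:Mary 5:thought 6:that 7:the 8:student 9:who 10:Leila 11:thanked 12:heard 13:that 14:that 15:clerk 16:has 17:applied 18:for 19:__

2

The marked gap is the object of the preposition "for" of "applied".
Its filler is the fronted wh-phrase "which blueprint", at word 2.
(The other dependency links word 8 to a gap after word 11.)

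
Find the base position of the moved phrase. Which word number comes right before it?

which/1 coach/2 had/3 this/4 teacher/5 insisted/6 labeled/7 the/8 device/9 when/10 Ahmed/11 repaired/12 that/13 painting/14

The displaced element is "which coach" (word 2).
It is linked across 1 clause boundary (Ø).
It functions as the subject of "labeled", so the gap sits immediately after word 6 ("insisted").
Base order: This teacher had insisted that which coach labeled the device when Ahmed repaired that painting.

6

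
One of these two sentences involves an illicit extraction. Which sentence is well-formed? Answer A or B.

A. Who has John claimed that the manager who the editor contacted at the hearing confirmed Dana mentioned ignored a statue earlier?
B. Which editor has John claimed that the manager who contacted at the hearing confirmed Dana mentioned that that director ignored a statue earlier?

A

In B, the wh-phrase is extracted from inside a complex-NP island (relative clause) (introduced by "who"), which blocks movement.
In A, the extraction path crosses only that-complement boundaries, which are transparent.
So A is grammatical.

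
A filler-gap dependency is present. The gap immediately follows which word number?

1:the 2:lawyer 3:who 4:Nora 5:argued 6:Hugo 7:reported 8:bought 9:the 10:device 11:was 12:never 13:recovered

7

The displaced element is "the lawyer" (word 2).
It is linked across 2 clause boundaries (Ø → Ø).
It functions as the subject of "bought", so the gap sits immediately after word 7 ("reported").
Base order: Nora argued Hugo reported that the lawyer bought the device.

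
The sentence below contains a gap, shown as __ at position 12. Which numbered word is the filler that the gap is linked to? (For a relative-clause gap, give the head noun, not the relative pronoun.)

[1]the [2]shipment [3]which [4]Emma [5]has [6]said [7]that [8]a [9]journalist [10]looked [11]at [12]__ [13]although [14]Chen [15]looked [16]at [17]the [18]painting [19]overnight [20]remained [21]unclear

The gap at 12 is the prepositional object of "looked", inside a relative clause.
The relative pronoun is "which" (word 3); it is bound by the head noun immediately before it.
Its filler is the head noun "shipment", at word 2.

2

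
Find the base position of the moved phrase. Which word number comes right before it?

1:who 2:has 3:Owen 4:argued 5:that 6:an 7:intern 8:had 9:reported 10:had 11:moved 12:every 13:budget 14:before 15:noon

9

The displaced element is "who" (word 1).
It is linked across 2 clause boundaries (that → Ø).
It functions as the subject of "moved", so the gap sits immediately after word 9 ("reported").
Base order: Owen has argued that an intern had reported who had moved every budget before noon.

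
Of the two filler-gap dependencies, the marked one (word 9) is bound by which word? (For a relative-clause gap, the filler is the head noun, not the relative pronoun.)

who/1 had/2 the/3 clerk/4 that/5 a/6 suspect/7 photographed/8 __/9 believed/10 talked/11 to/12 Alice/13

The marked gap is inside the relative clause, the direct object of "photographed".
Its filler is the head noun "clerk" (via "that"), at word 4.
(The other dependency links word 1 to a gap after word 10.)

4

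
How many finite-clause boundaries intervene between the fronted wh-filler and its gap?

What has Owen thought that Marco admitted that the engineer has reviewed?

2

"what" is extracted from the object of "reviewed".
Boundaries crossed, outermost first: [that], [that] — 2 in total.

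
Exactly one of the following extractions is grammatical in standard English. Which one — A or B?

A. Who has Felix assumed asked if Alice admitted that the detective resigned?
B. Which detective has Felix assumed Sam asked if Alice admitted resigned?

A

In B, the wh-phrase is extracted from inside a wh-island (introduced by "if"), which blocks movement.
In A, the extraction path crosses only that-complement boundaries, which are transparent.
So A is grammatical.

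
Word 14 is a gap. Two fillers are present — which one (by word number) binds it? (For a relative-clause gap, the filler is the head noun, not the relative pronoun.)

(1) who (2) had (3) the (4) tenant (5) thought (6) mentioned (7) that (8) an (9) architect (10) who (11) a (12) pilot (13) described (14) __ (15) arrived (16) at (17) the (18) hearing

9

The marked gap is inside the relative clause, the direct object of "described".
Its filler is the head noun "architect" (via "who"), at word 9.
(The other dependency links word 1 to a gap after word 5.)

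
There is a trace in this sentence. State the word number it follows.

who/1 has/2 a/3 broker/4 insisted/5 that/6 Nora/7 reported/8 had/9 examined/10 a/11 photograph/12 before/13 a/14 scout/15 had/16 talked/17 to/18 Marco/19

The displaced element is "who" (word 1).
It is linked across 2 clause boundaries (that → Ø).
It functions as the subject of "examined", so the gap sits immediately after word 8 ("reported").
Base order: A broker has insisted that Nora reported who had examined a photograph before a scout had talked to Marco.

8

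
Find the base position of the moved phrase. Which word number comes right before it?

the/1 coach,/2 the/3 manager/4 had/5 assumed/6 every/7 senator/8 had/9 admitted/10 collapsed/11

10

The displaced element is "the coach" (word 2).
It is linked across 2 clause boundaries (Ø → Ø).
It functions as the subject of "collapsed", so the gap sits immediately after word 10 ("admitted").
Base order: The manager had assumed every senator had admitted the coach collapsed.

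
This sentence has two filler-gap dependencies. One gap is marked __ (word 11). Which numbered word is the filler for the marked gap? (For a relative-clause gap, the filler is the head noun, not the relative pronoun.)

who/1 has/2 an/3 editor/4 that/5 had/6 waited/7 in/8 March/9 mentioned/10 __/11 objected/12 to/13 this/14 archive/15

1

The marked gap is the subject of "objected".
Its filler is the fronted wh-phrase "who", at word 1.
(The other dependency links word 4 to a gap after word 5.)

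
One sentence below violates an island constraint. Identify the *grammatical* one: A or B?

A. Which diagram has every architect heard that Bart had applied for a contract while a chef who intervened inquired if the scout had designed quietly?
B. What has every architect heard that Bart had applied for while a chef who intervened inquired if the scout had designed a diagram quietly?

In A, the wh-phrase is extracted from inside an adjunct island (introduced by "while"), which blocks movement.
In B, the extraction path crosses only that-complement boundaries, which are transparent.
So B is grammatical.

B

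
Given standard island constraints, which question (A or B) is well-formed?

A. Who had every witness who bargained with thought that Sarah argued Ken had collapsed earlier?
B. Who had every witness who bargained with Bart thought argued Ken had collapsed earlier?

B

In A, the wh-phrase is extracted from inside a complex-NP island (relative clause) (introduced by "who"), which blocks movement.
In B, the extraction path crosses only that-complement boundaries, which are transparent.
So B is grammatical.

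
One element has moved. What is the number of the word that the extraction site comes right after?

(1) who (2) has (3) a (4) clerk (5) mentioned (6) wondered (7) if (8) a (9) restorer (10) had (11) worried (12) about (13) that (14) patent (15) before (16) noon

The displaced element is "who" (word 1).
It is linked across 1 clause boundary (Ø).
It functions as the subject of "wondered", so the gap sits immediately after word 5 ("mentioned").
Base order: A clerk has mentioned that who wondered if a restorer had worried about that patent before noon.

5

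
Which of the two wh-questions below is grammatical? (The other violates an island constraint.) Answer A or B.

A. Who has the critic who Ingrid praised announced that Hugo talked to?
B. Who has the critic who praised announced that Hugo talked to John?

A

In B, the wh-phrase is extracted from inside a complex-NP island (relative clause) (introduced by "who"), which blocks movement.
In A, the extraction path crosses only that-complement boundaries, which are transparent.
So A is grammatical.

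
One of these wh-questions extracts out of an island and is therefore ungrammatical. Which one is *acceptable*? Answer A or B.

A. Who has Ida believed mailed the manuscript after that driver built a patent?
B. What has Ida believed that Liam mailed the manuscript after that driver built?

In B, the wh-phrase is extracted from inside an adjunct island (introduced by "after"), which blocks movement.
In A, the extraction path crosses only that-complement boundaries, which are transparent.
So A is grammatical.

A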